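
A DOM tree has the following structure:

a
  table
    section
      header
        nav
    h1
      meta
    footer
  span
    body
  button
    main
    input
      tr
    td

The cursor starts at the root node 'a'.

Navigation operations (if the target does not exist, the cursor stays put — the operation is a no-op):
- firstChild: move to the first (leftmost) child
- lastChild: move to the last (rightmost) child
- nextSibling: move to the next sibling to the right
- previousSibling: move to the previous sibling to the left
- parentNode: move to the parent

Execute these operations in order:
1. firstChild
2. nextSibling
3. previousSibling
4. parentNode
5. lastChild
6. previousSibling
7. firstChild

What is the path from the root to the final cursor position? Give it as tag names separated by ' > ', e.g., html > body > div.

After 1 (firstChild): table
After 2 (nextSibling): span
After 3 (previousSibling): table
After 4 (parentNode): a
After 5 (lastChild): button
After 6 (previousSibling): span
After 7 (firstChild): body

Answer: a > span > body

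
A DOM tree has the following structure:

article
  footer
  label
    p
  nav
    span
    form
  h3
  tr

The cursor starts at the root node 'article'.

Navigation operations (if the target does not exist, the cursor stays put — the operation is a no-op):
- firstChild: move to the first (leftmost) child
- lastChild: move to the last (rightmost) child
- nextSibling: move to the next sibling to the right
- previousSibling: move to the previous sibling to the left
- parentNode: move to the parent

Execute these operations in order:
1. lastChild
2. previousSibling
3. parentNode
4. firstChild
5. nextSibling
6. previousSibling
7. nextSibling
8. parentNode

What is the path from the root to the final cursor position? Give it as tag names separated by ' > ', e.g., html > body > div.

After 1 (lastChild): tr
After 2 (previousSibling): h3
After 3 (parentNode): article
After 4 (firstChild): footer
After 5 (nextSibling): label
After 6 (previousSibling): footer
After 7 (nextSibling): label
After 8 (parentNode): article

Answer: article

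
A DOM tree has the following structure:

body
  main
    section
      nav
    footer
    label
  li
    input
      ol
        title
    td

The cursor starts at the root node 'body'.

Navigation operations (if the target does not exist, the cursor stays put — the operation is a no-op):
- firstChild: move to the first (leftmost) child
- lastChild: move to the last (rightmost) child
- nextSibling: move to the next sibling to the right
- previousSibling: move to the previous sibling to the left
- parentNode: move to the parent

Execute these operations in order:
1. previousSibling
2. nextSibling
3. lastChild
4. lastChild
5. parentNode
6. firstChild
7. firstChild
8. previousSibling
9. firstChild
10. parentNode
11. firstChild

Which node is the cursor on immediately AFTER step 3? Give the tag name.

After 1 (previousSibling): body (no-op, stayed)
After 2 (nextSibling): body (no-op, stayed)
After 3 (lastChild): li

Answer: li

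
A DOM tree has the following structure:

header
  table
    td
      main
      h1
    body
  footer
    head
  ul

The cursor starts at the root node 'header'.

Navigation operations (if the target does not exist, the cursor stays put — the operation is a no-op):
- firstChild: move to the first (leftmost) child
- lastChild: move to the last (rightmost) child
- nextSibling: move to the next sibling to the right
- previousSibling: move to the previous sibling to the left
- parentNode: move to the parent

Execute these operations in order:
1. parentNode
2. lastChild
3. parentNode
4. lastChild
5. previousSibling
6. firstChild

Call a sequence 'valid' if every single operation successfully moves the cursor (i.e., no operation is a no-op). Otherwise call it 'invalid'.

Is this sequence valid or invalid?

Answer: invalid

Derivation:
After 1 (parentNode): header (no-op, stayed)
After 2 (lastChild): ul
After 3 (parentNode): header
After 4 (lastChild): ul
After 5 (previousSibling): footer
After 6 (firstChild): head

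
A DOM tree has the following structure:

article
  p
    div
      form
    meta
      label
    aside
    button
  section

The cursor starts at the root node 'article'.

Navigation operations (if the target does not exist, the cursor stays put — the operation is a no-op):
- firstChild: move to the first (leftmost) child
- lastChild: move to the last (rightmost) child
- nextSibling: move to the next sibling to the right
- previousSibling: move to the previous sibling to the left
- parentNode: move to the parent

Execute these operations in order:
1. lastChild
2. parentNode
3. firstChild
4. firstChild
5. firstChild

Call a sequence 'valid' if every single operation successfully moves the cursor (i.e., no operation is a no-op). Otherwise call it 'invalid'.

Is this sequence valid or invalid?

Answer: valid

Derivation:
After 1 (lastChild): section
After 2 (parentNode): article
After 3 (firstChild): p
After 4 (firstChild): div
After 5 (firstChild): form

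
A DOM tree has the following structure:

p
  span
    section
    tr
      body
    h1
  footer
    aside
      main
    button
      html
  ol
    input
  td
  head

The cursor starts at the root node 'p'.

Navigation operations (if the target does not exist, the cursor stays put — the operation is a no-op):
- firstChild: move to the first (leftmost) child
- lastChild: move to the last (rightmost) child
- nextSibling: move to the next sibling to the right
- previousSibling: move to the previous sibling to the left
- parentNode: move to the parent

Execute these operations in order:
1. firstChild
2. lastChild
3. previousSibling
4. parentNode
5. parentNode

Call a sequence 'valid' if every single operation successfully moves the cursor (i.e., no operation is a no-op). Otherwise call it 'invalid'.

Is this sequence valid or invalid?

Answer: valid

Derivation:
After 1 (firstChild): span
After 2 (lastChild): h1
After 3 (previousSibling): tr
After 4 (parentNode): span
After 5 (parentNode): p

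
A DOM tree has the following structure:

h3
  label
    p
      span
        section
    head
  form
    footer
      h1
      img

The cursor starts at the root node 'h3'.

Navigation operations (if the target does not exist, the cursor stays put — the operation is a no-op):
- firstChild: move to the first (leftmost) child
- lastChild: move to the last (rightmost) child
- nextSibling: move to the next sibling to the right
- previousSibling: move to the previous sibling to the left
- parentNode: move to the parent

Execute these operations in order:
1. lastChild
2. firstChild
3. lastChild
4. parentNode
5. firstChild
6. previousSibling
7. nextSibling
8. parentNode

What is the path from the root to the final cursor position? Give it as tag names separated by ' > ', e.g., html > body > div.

After 1 (lastChild): form
After 2 (firstChild): footer
After 3 (lastChild): img
After 4 (parentNode): footer
After 5 (firstChild): h1
After 6 (previousSibling): h1 (no-op, stayed)
After 7 (nextSibling): img
After 8 (parentNode): footer

Answer: h3 > form > footer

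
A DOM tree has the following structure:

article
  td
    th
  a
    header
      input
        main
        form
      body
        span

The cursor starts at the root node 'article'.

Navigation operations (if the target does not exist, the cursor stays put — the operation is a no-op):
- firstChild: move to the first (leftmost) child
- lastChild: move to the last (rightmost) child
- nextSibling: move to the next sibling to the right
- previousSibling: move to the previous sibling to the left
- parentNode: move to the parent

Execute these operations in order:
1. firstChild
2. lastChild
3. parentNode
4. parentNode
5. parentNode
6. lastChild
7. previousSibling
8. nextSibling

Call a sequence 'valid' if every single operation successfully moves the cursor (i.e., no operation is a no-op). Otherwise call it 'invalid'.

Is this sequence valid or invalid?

After 1 (firstChild): td
After 2 (lastChild): th
After 3 (parentNode): td
After 4 (parentNode): article
After 5 (parentNode): article (no-op, stayed)
After 6 (lastChild): a
After 7 (previousSibling): td
After 8 (nextSibling): a

Answer: invalid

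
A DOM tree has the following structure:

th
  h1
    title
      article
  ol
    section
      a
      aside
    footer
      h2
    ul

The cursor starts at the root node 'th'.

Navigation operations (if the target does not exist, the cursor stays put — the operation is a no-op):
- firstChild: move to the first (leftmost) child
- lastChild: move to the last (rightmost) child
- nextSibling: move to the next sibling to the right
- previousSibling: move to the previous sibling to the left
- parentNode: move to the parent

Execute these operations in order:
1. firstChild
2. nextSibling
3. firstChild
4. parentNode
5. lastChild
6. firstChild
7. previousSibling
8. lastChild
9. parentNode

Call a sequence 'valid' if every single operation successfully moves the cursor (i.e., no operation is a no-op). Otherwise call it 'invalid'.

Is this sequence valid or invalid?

Answer: invalid

Derivation:
After 1 (firstChild): h1
After 2 (nextSibling): ol
After 3 (firstChild): section
After 4 (parentNode): ol
After 5 (lastChild): ul
After 6 (firstChild): ul (no-op, stayed)
After 7 (previousSibling): footer
After 8 (lastChild): h2
After 9 (parentNode): footer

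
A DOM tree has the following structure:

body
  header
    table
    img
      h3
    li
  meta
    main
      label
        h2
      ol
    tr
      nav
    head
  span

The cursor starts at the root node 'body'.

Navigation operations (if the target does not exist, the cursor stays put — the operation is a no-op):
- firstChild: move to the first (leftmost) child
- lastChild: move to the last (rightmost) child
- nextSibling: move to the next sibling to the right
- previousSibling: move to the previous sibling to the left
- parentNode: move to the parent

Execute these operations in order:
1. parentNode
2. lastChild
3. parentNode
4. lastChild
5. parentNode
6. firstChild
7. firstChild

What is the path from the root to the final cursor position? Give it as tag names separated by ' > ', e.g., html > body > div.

Answer: body > header > table

Derivation:
After 1 (parentNode): body (no-op, stayed)
After 2 (lastChild): span
After 3 (parentNode): body
After 4 (lastChild): span
After 5 (parentNode): body
After 6 (firstChild): header
After 7 (firstChild): table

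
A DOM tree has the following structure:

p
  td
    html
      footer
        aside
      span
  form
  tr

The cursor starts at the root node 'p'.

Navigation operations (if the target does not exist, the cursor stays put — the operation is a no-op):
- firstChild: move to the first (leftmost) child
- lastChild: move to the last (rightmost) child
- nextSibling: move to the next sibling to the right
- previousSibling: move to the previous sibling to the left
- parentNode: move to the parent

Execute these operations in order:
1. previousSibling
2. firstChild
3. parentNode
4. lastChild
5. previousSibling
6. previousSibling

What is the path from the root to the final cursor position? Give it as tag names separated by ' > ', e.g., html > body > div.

After 1 (previousSibling): p (no-op, stayed)
After 2 (firstChild): td
After 3 (parentNode): p
After 4 (lastChild): tr
After 5 (previousSibling): form
After 6 (previousSibling): td

Answer: p > td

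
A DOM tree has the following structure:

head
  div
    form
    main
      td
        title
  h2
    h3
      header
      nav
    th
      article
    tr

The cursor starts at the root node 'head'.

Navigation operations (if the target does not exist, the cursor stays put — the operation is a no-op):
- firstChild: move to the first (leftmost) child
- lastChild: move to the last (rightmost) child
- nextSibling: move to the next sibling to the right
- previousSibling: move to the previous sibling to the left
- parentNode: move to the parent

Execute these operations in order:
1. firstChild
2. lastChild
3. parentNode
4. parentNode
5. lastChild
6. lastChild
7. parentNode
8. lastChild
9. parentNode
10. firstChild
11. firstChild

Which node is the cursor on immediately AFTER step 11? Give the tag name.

After 1 (firstChild): div
After 2 (lastChild): main
After 3 (parentNode): div
After 4 (parentNode): head
After 5 (lastChild): h2
After 6 (lastChild): tr
After 7 (parentNode): h2
After 8 (lastChild): tr
After 9 (parentNode): h2
After 10 (firstChild): h3
After 11 (firstChild): header

Answer: header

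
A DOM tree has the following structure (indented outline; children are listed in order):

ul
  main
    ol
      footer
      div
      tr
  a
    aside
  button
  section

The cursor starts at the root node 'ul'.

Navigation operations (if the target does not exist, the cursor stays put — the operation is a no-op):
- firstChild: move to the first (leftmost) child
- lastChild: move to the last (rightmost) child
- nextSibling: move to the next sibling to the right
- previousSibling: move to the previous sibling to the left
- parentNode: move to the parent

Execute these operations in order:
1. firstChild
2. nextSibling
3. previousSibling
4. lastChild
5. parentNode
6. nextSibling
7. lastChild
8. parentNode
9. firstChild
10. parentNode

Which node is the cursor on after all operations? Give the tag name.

Answer: a

Derivation:
After 1 (firstChild): main
After 2 (nextSibling): a
After 3 (previousSibling): main
After 4 (lastChild): ol
After 5 (parentNode): main
After 6 (nextSibling): a
After 7 (lastChild): aside
After 8 (parentNode): a
After 9 (firstChild): aside
After 10 (parentNode): a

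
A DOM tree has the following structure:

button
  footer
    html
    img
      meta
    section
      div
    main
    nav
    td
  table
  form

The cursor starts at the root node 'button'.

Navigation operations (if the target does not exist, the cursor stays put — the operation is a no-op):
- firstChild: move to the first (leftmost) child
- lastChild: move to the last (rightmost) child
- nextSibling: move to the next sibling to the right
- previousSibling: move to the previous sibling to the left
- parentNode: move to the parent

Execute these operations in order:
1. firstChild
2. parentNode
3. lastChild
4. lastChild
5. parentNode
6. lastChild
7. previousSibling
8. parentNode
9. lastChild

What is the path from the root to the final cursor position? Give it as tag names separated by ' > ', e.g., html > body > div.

After 1 (firstChild): footer
After 2 (parentNode): button
After 3 (lastChild): form
After 4 (lastChild): form (no-op, stayed)
After 5 (parentNode): button
After 6 (lastChild): form
After 7 (previousSibling): table
After 8 (parentNode): button
After 9 (lastChild): form

Answer: button > form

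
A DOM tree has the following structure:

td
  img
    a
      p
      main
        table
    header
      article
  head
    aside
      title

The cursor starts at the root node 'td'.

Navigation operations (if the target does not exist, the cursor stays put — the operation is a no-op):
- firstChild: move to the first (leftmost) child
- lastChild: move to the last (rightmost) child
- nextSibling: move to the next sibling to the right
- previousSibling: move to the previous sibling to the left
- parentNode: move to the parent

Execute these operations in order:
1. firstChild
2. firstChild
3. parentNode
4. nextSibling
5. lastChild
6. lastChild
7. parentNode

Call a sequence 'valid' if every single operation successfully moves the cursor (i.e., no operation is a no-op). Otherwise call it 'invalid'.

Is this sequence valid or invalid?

After 1 (firstChild): img
After 2 (firstChild): a
After 3 (parentNode): img
After 4 (nextSibling): head
After 5 (lastChild): aside
After 6 (lastChild): title
After 7 (parentNode): aside

Answer: valid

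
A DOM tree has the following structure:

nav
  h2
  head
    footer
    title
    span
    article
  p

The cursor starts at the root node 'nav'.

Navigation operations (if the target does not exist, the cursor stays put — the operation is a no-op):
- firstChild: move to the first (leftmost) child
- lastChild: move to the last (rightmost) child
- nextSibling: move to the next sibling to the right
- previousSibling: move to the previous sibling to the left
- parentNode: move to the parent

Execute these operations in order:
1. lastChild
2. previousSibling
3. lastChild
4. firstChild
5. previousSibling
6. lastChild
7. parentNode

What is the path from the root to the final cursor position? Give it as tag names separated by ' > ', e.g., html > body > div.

After 1 (lastChild): p
After 2 (previousSibling): head
After 3 (lastChild): article
After 4 (firstChild): article (no-op, stayed)
After 5 (previousSibling): span
After 6 (lastChild): span (no-op, stayed)
After 7 (parentNode): head

Answer: nav > head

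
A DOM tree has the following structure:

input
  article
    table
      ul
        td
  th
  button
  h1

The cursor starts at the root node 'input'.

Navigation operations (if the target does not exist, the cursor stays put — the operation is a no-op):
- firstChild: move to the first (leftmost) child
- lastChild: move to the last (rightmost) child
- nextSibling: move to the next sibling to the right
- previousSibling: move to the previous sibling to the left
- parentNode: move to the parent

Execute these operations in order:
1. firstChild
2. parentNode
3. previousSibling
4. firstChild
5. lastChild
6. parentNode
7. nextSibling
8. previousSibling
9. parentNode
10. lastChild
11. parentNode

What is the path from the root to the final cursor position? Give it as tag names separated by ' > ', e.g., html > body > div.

Answer: input

Derivation:
After 1 (firstChild): article
After 2 (parentNode): input
After 3 (previousSibling): input (no-op, stayed)
After 4 (firstChild): article
After 5 (lastChild): table
After 6 (parentNode): article
After 7 (nextSibling): th
After 8 (previousSibling): article
After 9 (parentNode): input
After 10 (lastChild): h1
After 11 (parentNode): input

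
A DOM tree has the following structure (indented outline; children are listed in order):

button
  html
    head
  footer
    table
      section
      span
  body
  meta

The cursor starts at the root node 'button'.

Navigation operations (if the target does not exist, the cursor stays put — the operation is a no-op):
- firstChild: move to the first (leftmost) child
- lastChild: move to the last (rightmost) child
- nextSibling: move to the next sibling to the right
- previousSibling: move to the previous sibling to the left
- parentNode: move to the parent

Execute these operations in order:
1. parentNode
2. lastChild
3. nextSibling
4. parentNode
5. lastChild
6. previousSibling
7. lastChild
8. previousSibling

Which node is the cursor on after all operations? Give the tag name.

After 1 (parentNode): button (no-op, stayed)
After 2 (lastChild): meta
After 3 (nextSibling): meta (no-op, stayed)
After 4 (parentNode): button
After 5 (lastChild): meta
After 6 (previousSibling): body
After 7 (lastChild): body (no-op, stayed)
After 8 (previousSibling): footer

Answer: footer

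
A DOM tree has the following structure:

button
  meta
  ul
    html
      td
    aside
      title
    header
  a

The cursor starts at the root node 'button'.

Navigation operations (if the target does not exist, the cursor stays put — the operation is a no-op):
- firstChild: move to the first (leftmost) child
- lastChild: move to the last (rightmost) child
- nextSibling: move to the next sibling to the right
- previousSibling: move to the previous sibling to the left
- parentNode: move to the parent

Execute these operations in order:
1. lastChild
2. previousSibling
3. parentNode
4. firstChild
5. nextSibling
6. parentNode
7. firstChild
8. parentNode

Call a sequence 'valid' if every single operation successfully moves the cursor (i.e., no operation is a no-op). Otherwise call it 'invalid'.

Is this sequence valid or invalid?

After 1 (lastChild): a
After 2 (previousSibling): ul
After 3 (parentNode): button
After 4 (firstChild): meta
After 5 (nextSibling): ul
After 6 (parentNode): button
After 7 (firstChild): meta
After 8 (parentNode): button

Answer: valid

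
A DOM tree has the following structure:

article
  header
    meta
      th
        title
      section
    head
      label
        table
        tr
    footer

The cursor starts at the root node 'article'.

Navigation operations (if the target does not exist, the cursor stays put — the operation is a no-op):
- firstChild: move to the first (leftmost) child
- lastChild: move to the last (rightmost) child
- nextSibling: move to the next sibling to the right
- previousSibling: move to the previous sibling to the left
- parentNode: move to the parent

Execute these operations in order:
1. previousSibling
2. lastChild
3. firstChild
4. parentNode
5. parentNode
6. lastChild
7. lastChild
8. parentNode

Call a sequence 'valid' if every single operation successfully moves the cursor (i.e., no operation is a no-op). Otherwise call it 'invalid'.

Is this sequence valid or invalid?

Answer: invalid

Derivation:
After 1 (previousSibling): article (no-op, stayed)
After 2 (lastChild): header
After 3 (firstChild): meta
After 4 (parentNode): header
After 5 (parentNode): article
After 6 (lastChild): header
After 7 (lastChild): footer
After 8 (parentNode): header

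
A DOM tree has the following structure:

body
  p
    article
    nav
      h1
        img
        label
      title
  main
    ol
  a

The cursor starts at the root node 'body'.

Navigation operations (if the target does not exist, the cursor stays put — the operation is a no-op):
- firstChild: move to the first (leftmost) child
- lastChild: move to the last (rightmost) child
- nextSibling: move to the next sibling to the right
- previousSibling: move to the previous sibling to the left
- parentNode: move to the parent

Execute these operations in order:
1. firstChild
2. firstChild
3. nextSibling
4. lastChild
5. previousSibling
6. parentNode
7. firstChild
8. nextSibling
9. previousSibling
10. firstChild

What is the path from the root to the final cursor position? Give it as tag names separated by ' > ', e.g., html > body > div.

Answer: body > p > nav > h1 > img

Derivation:
After 1 (firstChild): p
After 2 (firstChild): article
After 3 (nextSibling): nav
After 4 (lastChild): title
After 5 (previousSibling): h1
After 6 (parentNode): nav
After 7 (firstChild): h1
After 8 (nextSibling): title
After 9 (previousSibling): h1
After 10 (firstChild): img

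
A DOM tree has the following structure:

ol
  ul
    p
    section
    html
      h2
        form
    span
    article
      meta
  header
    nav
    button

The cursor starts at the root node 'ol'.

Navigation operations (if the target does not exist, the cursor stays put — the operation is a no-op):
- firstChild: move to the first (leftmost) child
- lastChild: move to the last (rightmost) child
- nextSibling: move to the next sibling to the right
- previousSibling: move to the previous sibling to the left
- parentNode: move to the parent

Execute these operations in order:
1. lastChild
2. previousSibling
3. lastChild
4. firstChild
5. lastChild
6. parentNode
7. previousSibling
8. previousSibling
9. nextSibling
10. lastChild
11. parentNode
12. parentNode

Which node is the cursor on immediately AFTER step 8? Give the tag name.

Answer: html

Derivation:
After 1 (lastChild): header
After 2 (previousSibling): ul
After 3 (lastChild): article
After 4 (firstChild): meta
After 5 (lastChild): meta (no-op, stayed)
After 6 (parentNode): article
After 7 (previousSibling): span
After 8 (previousSibling): html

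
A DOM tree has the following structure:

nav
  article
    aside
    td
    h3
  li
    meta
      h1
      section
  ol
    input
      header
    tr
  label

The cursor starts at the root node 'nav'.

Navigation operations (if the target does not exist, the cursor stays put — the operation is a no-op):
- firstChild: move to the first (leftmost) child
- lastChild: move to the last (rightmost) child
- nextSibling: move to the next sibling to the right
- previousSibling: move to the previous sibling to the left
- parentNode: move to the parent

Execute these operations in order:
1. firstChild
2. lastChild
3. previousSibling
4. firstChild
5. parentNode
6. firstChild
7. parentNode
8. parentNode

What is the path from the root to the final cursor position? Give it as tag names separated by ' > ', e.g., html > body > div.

After 1 (firstChild): article
After 2 (lastChild): h3
After 3 (previousSibling): td
After 4 (firstChild): td (no-op, stayed)
After 5 (parentNode): article
After 6 (firstChild): aside
After 7 (parentNode): article
After 8 (parentNode): nav

Answer: nav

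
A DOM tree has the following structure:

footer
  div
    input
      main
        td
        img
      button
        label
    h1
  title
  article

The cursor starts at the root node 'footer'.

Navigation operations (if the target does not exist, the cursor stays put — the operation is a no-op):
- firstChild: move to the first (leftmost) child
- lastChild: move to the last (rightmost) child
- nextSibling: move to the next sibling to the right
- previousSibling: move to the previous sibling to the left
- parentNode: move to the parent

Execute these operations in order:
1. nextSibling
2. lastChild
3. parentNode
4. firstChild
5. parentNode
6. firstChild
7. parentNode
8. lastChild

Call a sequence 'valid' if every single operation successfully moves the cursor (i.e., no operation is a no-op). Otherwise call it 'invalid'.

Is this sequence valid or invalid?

After 1 (nextSibling): footer (no-op, stayed)
After 2 (lastChild): article
After 3 (parentNode): footer
After 4 (firstChild): div
After 5 (parentNode): footer
After 6 (firstChild): div
After 7 (parentNode): footer
After 8 (lastChild): article

Answer: invalid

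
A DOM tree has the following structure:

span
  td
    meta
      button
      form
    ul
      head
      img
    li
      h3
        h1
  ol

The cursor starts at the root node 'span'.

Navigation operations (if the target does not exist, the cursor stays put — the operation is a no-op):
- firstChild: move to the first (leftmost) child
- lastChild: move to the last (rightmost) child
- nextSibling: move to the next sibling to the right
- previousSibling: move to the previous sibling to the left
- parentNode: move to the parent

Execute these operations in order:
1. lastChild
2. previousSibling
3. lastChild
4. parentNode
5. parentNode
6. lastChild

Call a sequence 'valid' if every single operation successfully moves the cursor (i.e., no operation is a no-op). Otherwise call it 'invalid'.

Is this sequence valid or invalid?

After 1 (lastChild): ol
After 2 (previousSibling): td
After 3 (lastChild): li
After 4 (parentNode): td
After 5 (parentNode): span
After 6 (lastChild): ol

Answer: valid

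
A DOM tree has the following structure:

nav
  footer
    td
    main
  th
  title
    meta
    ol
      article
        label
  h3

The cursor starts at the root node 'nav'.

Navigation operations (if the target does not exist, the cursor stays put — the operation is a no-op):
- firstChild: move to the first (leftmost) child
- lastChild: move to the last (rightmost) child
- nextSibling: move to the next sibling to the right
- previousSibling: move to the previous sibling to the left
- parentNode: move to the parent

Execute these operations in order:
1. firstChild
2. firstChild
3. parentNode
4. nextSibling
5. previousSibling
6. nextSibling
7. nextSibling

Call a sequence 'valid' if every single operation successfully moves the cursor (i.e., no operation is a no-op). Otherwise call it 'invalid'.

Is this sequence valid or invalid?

Answer: valid

Derivation:
After 1 (firstChild): footer
After 2 (firstChild): td
After 3 (parentNode): footer
After 4 (nextSibling): th
After 5 (previousSibling): footer
After 6 (nextSibling): th
After 7 (nextSibling): title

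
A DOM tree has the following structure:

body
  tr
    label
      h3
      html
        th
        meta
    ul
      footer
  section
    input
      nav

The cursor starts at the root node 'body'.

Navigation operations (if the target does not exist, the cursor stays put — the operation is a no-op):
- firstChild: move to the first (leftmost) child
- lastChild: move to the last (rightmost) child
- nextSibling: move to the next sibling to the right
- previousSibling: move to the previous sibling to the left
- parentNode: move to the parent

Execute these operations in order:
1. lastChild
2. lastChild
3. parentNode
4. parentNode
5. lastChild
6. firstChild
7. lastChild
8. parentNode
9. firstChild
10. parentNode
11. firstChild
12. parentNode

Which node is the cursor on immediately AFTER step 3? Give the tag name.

After 1 (lastChild): section
After 2 (lastChild): input
After 3 (parentNode): section

Answer: section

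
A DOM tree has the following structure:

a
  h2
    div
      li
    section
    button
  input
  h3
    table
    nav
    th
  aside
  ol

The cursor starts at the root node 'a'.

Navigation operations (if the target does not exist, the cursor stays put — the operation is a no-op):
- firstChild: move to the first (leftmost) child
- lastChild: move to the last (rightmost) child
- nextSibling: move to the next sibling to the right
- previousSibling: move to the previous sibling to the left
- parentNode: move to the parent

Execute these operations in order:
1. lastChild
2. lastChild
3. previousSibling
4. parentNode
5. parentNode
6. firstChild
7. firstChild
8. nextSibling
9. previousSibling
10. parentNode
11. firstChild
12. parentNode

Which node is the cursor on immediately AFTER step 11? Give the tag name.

Answer: div

Derivation:
After 1 (lastChild): ol
After 2 (lastChild): ol (no-op, stayed)
After 3 (previousSibling): aside
After 4 (parentNode): a
After 5 (parentNode): a (no-op, stayed)
After 6 (firstChild): h2
After 7 (firstChild): div
After 8 (nextSibling): section
After 9 (previousSibling): div
After 10 (parentNode): h2
After 11 (firstChild): div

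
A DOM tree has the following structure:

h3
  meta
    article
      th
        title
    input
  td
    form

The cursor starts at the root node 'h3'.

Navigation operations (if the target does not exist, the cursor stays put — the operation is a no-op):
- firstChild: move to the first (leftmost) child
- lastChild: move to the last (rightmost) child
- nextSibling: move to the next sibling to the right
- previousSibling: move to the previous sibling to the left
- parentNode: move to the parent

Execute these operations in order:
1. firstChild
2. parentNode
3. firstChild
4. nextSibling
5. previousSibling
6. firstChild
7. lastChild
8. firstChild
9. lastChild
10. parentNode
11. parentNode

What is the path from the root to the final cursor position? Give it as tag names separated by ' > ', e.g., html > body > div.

After 1 (firstChild): meta
After 2 (parentNode): h3
After 3 (firstChild): meta
After 4 (nextSibling): td
After 5 (previousSibling): meta
After 6 (firstChild): article
After 7 (lastChild): th
After 8 (firstChild): title
After 9 (lastChild): title (no-op, stayed)
After 10 (parentNode): th
After 11 (parentNode): article

Answer: h3 > meta > article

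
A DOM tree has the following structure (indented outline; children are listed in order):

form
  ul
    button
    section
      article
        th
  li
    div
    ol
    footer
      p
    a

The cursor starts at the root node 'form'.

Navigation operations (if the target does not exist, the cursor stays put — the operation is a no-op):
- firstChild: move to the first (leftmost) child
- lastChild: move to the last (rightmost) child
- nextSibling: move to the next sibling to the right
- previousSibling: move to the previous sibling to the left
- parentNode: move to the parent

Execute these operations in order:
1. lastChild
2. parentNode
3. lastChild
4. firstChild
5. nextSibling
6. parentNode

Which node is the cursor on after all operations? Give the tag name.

After 1 (lastChild): li
After 2 (parentNode): form
After 3 (lastChild): li
After 4 (firstChild): div
After 5 (nextSibling): ol
After 6 (parentNode): li

Answer: li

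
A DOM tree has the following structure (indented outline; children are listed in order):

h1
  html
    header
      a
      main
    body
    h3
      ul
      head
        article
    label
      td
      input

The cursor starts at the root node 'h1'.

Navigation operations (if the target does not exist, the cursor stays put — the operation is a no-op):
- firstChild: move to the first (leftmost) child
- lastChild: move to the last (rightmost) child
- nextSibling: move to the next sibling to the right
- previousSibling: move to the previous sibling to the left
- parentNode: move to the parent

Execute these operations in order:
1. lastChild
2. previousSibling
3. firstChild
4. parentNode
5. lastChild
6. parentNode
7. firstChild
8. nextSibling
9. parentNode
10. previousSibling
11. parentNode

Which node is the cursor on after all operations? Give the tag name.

After 1 (lastChild): html
After 2 (previousSibling): html (no-op, stayed)
After 3 (firstChild): header
After 4 (parentNode): html
After 5 (lastChild): label
After 6 (parentNode): html
After 7 (firstChild): header
After 8 (nextSibling): body
After 9 (parentNode): html
After 10 (previousSibling): html (no-op, stayed)
After 11 (parentNode): h1

Answer: h1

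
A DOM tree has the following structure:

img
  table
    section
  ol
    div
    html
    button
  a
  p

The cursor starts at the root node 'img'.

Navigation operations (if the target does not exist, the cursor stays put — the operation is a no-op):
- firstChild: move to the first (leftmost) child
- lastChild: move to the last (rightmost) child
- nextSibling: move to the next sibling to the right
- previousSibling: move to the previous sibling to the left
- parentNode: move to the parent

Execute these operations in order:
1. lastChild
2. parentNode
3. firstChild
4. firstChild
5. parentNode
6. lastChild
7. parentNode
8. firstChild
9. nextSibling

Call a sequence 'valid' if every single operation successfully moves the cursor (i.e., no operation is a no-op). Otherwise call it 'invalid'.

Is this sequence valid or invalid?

After 1 (lastChild): p
After 2 (parentNode): img
After 3 (firstChild): table
After 4 (firstChild): section
After 5 (parentNode): table
After 6 (lastChild): section
After 7 (parentNode): table
After 8 (firstChild): section
After 9 (nextSibling): section (no-op, stayed)

Answer: invalid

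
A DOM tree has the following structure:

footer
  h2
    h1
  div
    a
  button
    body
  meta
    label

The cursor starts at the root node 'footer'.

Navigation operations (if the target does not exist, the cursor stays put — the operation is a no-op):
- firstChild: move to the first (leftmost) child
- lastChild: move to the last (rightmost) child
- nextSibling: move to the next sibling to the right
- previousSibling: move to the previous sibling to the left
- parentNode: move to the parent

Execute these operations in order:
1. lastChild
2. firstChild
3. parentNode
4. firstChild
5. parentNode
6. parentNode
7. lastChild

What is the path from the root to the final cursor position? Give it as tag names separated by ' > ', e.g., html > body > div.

Answer: footer > meta

Derivation:
After 1 (lastChild): meta
After 2 (firstChild): label
After 3 (parentNode): meta
After 4 (firstChild): label
After 5 (parentNode): meta
After 6 (parentNode): footer
After 7 (lastChild): meta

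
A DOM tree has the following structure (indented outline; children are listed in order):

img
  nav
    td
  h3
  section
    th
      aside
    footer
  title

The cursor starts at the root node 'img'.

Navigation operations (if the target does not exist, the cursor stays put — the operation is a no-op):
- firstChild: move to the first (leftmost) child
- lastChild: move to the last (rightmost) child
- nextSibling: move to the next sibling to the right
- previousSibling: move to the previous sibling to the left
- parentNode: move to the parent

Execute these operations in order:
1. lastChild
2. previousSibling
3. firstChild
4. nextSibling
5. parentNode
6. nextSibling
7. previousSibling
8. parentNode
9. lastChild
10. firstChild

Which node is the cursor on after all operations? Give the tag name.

After 1 (lastChild): title
After 2 (previousSibling): section
After 3 (firstChild): th
After 4 (nextSibling): footer
After 5 (parentNode): section
After 6 (nextSibling): title
After 7 (previousSibling): section
After 8 (parentNode): img
After 9 (lastChild): title
After 10 (firstChild): title (no-op, stayed)

Answer: title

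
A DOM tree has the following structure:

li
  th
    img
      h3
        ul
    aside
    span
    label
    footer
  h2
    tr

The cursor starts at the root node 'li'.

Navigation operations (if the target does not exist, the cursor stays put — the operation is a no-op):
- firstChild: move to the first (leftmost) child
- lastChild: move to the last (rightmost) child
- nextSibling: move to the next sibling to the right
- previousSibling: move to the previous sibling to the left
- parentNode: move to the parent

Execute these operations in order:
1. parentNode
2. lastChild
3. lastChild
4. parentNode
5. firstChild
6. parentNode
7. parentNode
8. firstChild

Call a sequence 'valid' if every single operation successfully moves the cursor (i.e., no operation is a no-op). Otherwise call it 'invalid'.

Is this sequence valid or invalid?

After 1 (parentNode): li (no-op, stayed)
After 2 (lastChild): h2
After 3 (lastChild): tr
After 4 (parentNode): h2
After 5 (firstChild): tr
After 6 (parentNode): h2
After 7 (parentNode): li
After 8 (firstChild): th

Answer: invalid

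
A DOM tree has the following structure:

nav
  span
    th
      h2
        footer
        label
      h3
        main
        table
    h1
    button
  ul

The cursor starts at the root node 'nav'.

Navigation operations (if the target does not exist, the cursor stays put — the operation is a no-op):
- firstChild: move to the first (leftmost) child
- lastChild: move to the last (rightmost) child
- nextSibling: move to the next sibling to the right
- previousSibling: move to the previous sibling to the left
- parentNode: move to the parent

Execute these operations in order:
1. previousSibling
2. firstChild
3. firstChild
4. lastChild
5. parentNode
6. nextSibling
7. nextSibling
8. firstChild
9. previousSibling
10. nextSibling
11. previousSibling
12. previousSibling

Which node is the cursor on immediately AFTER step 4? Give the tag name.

After 1 (previousSibling): nav (no-op, stayed)
After 2 (firstChild): span
After 3 (firstChild): th
After 4 (lastChild): h3

Answer: h3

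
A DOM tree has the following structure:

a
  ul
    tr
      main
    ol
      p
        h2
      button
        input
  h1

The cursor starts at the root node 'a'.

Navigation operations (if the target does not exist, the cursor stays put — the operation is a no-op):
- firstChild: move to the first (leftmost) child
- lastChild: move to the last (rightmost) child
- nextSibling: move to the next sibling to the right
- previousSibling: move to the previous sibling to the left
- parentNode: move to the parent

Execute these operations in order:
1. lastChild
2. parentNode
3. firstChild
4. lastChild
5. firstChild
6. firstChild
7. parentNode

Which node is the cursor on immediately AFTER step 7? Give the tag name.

Answer: p

Derivation:
After 1 (lastChild): h1
After 2 (parentNode): a
After 3 (firstChild): ul
After 4 (lastChild): ol
After 5 (firstChild): p
After 6 (firstChild): h2
After 7 (parentNode): p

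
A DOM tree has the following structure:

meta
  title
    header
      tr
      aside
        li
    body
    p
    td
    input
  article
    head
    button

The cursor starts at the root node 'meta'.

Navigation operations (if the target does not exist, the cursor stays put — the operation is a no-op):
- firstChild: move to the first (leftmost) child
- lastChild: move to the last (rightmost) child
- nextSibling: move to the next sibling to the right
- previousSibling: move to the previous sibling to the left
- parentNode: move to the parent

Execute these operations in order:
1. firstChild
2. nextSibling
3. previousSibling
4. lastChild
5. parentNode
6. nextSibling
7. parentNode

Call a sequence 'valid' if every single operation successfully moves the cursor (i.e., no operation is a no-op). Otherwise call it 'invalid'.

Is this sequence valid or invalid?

After 1 (firstChild): title
After 2 (nextSibling): article
After 3 (previousSibling): title
After 4 (lastChild): input
After 5 (parentNode): title
After 6 (nextSibling): article
After 7 (parentNode): meta

Answer: valid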